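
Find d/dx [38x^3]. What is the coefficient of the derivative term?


We apply the power rule: d/dx [ax^n] = a*n * x^(n-1)
d/dx [38x^3]
= 38 * 3 * x^(3-1)
= 114x^2
The coefficient is 114

114


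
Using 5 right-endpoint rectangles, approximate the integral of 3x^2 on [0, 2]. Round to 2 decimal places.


Right Riemann sum uses right endpoints of each subinterval.
Interval: [0, 2], n = 5
dx = (2 - 0) / 5 = 2/5
Right endpoints: [2/5, 4/5, 6/5, 8/5, 2]
f values: [12/25, 48/25, 108/25, 192/25, 12]
Sum = dx * (sum of f values)
= 2/5 * 132/5
= 264/25 = 10.56

10.56


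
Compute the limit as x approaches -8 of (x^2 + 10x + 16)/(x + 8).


Direct substitution gives 0/0, so we factor the numerator.
Factor: (x^2 + 10x + 16) = (x + 8)(x + 2)
Cancel the common factor (x + 8):
(x^2 + 10x + 16)/(x + 8) = (x + 2)
Now substitute x = -8:
= (-8) - (-2) = -6

-6


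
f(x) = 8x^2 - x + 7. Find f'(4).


Differentiate term by term using power and sum rules:
f(x) = 8x^2 - x + 7
f'(x) = 16x - 1
Substitute x = 4:
f'(4) = 16 * 4 - 1
= 64 - 1
= 63

63


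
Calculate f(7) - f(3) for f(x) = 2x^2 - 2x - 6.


Net change = f(b) - f(a)
f(x) = 2x^2 - 2x - 6
Compute f(7):
f(7) = 2 * 7^2 - 2 * 7 - 6
= 98 - 14 - 6
= 78
Compute f(3):
f(3) = 2 * 3^2 - 2 * 3 - 6
= 18 - 6 - 6
= 6
Net change = 78 - 6 = 72

72


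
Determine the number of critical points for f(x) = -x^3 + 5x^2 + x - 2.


Find where f'(x) = 0:
f(x) = -x^3 + 5x^2 + x - 2
f'(x) = -3x^2 + 10x + 1
This is a quadratic in x. Use the discriminant to count real roots.
Discriminant = (10)^2 - 4 * (-3) * 1
= 100 - (-12)
= 112
Since discriminant > 0, f'(x) = 0 has 2 real solutions.
Number of critical points: 2

2


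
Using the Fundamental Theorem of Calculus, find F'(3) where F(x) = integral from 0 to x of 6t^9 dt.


By the Fundamental Theorem of Calculus (Part 1):
If F(x) = integral from 0 to x of f(t) dt, then F'(x) = f(x)
Here f(t) = 6t^9
So F'(x) = 6x^9
Evaluate at x = 3:
F'(3) = 6 * 3^9
= 6 * 19683
= 118098

118098


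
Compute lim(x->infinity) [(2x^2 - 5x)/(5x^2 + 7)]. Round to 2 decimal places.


For limits at infinity with equal-degree polynomials,
we compare leading coefficients.
Numerator leading term: 2x^2
Denominator leading term: 5x^2
Divide both by x^2:
lim = (2 - 5/x) / (5 + 7/x^2)
As x -> infinity, the 1/x and 1/x^2 terms vanish:
= 2/5 = 0.40

0.40


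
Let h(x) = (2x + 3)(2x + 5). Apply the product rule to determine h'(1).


Let u(x) = 2x + 3 and v(x) = 2x + 5
u'(x) = 2
v'(x) = 2
Product rule: h'(x) = u'(x)*v(x) + u(x)*v'(x)
= 2 * (2x + 5) + (2x + 3) * 2
At x = 1:
u(1) = 2 * 1 + 3 = 5
v(1) = 2 * 1 + 5 = 7
h'(1) = 2 * 7 + 5 * 2
= 14 + 10
= 24

24


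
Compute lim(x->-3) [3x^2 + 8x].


Since polynomials are continuous, we use direct substitution.
lim(x->-3) of 3x^2 + 8x
= 3 * (-3)^2 + 8 * (-3) + 0
= 27 - 24 + 0
= 3

3


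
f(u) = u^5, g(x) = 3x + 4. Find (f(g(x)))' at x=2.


Using the chain rule: (f(g(x)))' = f'(g(x)) * g'(x)
First, find g(2):
g(2) = 3 * 2 + 4 = 10
Next, f'(u) = 5u^4
And g'(x) = 3
So f'(g(2)) * g'(2)
= 5 * 10^4 * 3
= 5 * 10000 * 3
= 150000

150000


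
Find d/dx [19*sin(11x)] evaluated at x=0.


Apply the chain rule to differentiate 19*sin(11x):
d/dx [19*sin(11x)]
= 19 * cos(11x) * d/dx(11x)
= 19 * 11 * cos(11x)
= 209 * cos(11x)
Evaluate at x = 0:
= 209 * cos(0)
= 209 * 1
= 209

209


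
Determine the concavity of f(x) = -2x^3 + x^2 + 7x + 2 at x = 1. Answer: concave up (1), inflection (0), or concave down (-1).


Concavity is determined by the sign of f''(x).
f(x) = -2x^3 + x^2 + 7x + 2
f'(x) = -6x^2 + 2x + 7
f''(x) = -12x + 2
f''(1) = -12 * 1 + 2
= -12 + 2
= -10
Since f''(1) < 0, the function is concave down (-1)

-1


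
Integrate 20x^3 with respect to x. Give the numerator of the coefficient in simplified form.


Apply the power rule for integration:
integral of ax^n dx = a/(n+1) * x^(n+1) + C
integral of 20x^3 dx
= 20/4 * x^4 + C
= 5 * x^4 + C
The coefficient in lowest terms is 5 = 5/1, so its numerator is 5

5


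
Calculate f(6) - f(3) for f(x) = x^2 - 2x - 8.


Net change = f(b) - f(a)
f(x) = x^2 - 2x - 8
Compute f(6):
f(6) = 1 * 6^2 - 2 * 6 - 8
= 36 - 12 - 8
= 16
Compute f(3):
f(3) = 1 * 3^2 - 2 * 3 - 8
= 9 - 6 - 8
= -5
Net change = 16 - (-5) = 21

21


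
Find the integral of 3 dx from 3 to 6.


The integral of a constant k over [a, b] equals k * (b - a).
integral from 3 to 6 of 3 dx
= 3 * (6 - 3)
= 3 * 3
= 9

9


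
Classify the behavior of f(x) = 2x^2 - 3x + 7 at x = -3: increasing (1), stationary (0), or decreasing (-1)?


Compute f'(x) to determine behavior:
f'(x) = 4x - 3
f'(-3) = 4 * (-3) - 3
= -12 - 3
= -15
Since f'(-3) < 0, the function is decreasing (-1)

-1


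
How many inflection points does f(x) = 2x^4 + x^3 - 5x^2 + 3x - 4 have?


Inflection points occur where f''(x) = 0 and concavity changes.
f(x) = 2x^4 + x^3 - 5x^2 + 3x - 4
f'(x) = 8x^3 + 3x^2 - 10x + 3
f''(x) = 24x^2 + 6x - 10
This is a quadratic in x. Use the discriminant to count real roots.
Discriminant = (6)^2 - 4 * 24 * (-10)
= 36 - (-960)
= 996
Since discriminant > 0, f''(x) = 0 has 2 distinct real solutions.
A quadratic with two distinct real roots changes sign at each root, so concavity changes at both.
Number of inflection points: 2

2


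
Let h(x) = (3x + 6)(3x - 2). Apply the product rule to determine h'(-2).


Let u(x) = 3x + 6 and v(x) = 3x - 2
u'(x) = 3
v'(x) = 3
Product rule: h'(x) = u'(x)*v(x) + u(x)*v'(x)
= 3 * (3x - 2) + (3x + 6) * 3
At x = -2:
u(-2) = 3 * (-2) + 6 = 0
v(-2) = 3 * (-2) - 2 = -8
h'(-2) = 3 * (-8) + 0 * 3
= -24 + 0
= -24

-24


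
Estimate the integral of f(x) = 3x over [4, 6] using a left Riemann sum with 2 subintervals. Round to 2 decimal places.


Left Riemann sum uses left endpoints of each subinterval.
Interval: [4, 6], n = 2
dx = (6 - 4) / 2 = 1
Left endpoints: [4, 5]
f values: [12, 15]
Sum = dx * (sum of f values)
= 1 * 27
= 27 = 27.00

27.00


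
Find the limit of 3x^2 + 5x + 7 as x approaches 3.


Since polynomials are continuous, we use direct substitution.
lim(x->3) of 3x^2 + 5x + 7
= 3 * 3^2 + 5 * 3 + 7
= 27 + 15 + 7
= 49

49


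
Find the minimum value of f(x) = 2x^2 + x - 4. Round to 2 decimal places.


For a quadratic f(x) = ax^2 + bx + c with a > 0, the minimum is at the vertex.
Vertex x-coordinate: x = -b/(2a)
x = -(1) / (2 * 2)
x = -1/4
Substitute back to find the minimum value:
f(-1/4) = 2 * (-1/4)^2 + 1 * (-1/4) - 4
= 1/8 - 1/4 - 4
= -33/8 ≈ -4.13

-4.13


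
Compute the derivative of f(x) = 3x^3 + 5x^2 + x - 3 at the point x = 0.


Differentiate f(x) = 3x^3 + 5x^2 + x - 3 term by term:
f'(x) = 9x^2 + 10x + 1
Substitute x = 0:
f'(0) = 9 * 0^2 + 10 * 0 + 1
= 0 + 0 + 1
= 1

1


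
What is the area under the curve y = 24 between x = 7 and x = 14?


The area under a constant function y = 24 is a rectangle.
Width = 14 - 7 = 7
Height = 24
Area = width * height
= 7 * 24
= 168

168


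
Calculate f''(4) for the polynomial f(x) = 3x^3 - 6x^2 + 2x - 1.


First derivative:
f'(x) = 9x^2 - 12x + 2
Second derivative:
f''(x) = 18x - 12
Substitute x = 4:
f''(4) = 18 * 4 - 12
= 72 - 12
= 60

60


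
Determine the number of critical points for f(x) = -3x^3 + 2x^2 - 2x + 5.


Find where f'(x) = 0:
f(x) = -3x^3 + 2x^2 - 2x + 5
f'(x) = -9x^2 + 4x - 2
This is a quadratic in x. Use the discriminant to count real roots.
Discriminant = (4)^2 - 4 * (-9) * (-2)
= 16 - 72
= -56
Since discriminant < 0, f'(x) = 0 has no real solutions.
Number of critical points: 0

0


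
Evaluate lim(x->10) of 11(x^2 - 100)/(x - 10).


Direct substitution gives 0/0, so we factor the numerator.
Factor: 11(x^2 - 100) = 11 * (x - 10)(x + 10)
Cancel the common factor (x - 10):
11(x^2 - 100)/(x - 10) = 11 * (x + 10)
Now substitute x = 10:
= 11 * (10 + 10) = 220

220


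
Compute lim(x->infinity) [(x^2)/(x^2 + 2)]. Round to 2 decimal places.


For limits at infinity with equal-degree polynomials,
we compare leading coefficients.
Numerator leading term: x^2
Denominator leading term: x^2
Divide both by x^2:
lim = (1) / (1 + 2/x^2)
As x -> infinity, the 1/x and 1/x^2 terms vanish:
= 1/1 = 1 = 1.00

1.00


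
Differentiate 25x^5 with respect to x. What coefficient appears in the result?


We apply the power rule: d/dx [ax^n] = a*n * x^(n-1)
d/dx [25x^5]
= 25 * 5 * x^(5-1)
= 125x^4
The coefficient is 125

125


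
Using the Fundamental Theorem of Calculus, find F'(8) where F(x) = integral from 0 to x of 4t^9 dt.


By the Fundamental Theorem of Calculus (Part 1):
If F(x) = integral from 0 to x of f(t) dt, then F'(x) = f(x)
Here f(t) = 4t^9
So F'(x) = 4x^9
Evaluate at x = 8:
F'(8) = 4 * 8^9
= 4 * 134217728
= 536870912

536870912


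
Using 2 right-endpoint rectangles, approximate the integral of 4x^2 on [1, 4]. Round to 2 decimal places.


Right Riemann sum uses right endpoints of each subinterval.
Interval: [1, 4], n = 2
dx = (4 - 1) / 2 = 3/2
Right endpoints: [5/2, 4]
f values: [25, 64]
Sum = dx * (sum of f values)
= 3/2 * 89
= 267/2 = 133.50

133.50


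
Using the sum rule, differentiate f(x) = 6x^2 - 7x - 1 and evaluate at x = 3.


Differentiate term by term using power and sum rules:
f(x) = 6x^2 - 7x - 1
f'(x) = 12x - 7
Substitute x = 3:
f'(3) = 12 * 3 - 7
= 36 - 7
= 29

29


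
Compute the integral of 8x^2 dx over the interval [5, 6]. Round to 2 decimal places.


Find the antiderivative of 8x^2:
F(x) = 8/3 * x^3
Apply the Fundamental Theorem of Calculus:
F(6) - F(5)
= 8/3 * 6^3 - 8/3 * 5^3
= 8/3 * (216 - 125)
= 8/3 * 91
= 728/3 ≈ 242.67

242.67


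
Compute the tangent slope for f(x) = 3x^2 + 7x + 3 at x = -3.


The slope of the tangent line equals f'(x) at the point.
f(x) = 3x^2 + 7x + 3
f'(x) = 6x + 7
At x = -3:
f'(-3) = 6 * (-3) + 7
= -18 + 7
= -11

-11


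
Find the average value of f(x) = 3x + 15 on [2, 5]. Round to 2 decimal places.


Average value = 1/(b-a) * integral from a to b of f(x) dx
First compute the integral of 3x + 15:
F(x) = (3/2)x^2 + 15x
F(5) = 3/2 * 25 + 15 * 5 = 225/2
F(2) = 3/2 * 4 + 15 * 2 = 36
Integral = 225/2 - 36 = 153/2
Average = (153/2) / (5 - 2) = (153/2) / 3
= 51/2 = 25.50

25.50


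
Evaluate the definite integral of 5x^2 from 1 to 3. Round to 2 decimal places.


Find the antiderivative of 5x^2:
F(x) = 5/3 * x^3
Apply the Fundamental Theorem of Calculus:
F(3) - F(1)
= 5/3 * 3^3 - 5/3 * 1^3
= 5/3 * (27 - 1)
= 5/3 * 26
= 130/3 ≈ 43.33

43.33


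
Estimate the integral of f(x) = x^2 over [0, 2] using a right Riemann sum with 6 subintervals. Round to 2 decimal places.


Right Riemann sum uses right endpoints of each subinterval.
Interval: [0, 2], n = 6
dx = (2 - 0) / 6 = 1/3
Right endpoints: [1/3, 2/3, 1, 4/3, 5/3, 2]
f values: [1/9, 4/9, 1, 16/9, 25/9, 4]
Sum = dx * (sum of f values)
= 1/3 * 91/9
= 91/27 ≈ 3.37

3.37


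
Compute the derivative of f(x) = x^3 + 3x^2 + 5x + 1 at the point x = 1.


Differentiate f(x) = x^3 + 3x^2 + 5x + 1 term by term:
f'(x) = 3x^2 + 6x + 5
Substitute x = 1:
f'(1) = 3 * 1^2 + 6 * 1 + 5
= 3 + 6 + 5
= 14

14


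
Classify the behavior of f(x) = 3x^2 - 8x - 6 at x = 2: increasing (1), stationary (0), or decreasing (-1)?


Compute f'(x) to determine behavior:
f'(x) = 6x - 8
f'(2) = 6 * 2 - 8
= 12 - 8
= 4
Since f'(2) > 0, the function is increasing (1)

1


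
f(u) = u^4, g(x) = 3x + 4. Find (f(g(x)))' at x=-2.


Using the chain rule: (f(g(x)))' = f'(g(x)) * g'(x)
First, find g(-2):
g(-2) = 3 * (-2) + 4 = -2
Next, f'(u) = 4u^3
And g'(x) = 3
So f'(g(-2)) * g'(-2)
= 4 * (-2)^3 * 3
= 4 * (-8) * 3
= -96

-96


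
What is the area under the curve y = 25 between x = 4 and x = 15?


The area under a constant function y = 25 is a rectangle.
Width = 15 - 4 = 11
Height = 25
Area = width * height
= 11 * 25
= 275

275


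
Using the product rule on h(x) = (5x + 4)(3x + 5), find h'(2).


Let u(x) = 5x + 4 and v(x) = 3x + 5
u'(x) = 5
v'(x) = 3
Product rule: h'(x) = u'(x)*v(x) + u(x)*v'(x)
= 5 * (3x + 5) + (5x + 4) * 3
At x = 2:
u(2) = 5 * 2 + 4 = 14
v(2) = 3 * 2 + 5 = 11
h'(2) = 5 * 11 + 14 * 3
= 55 + 42
= 97

97


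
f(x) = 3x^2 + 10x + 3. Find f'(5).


Differentiate term by term using power and sum rules:
f(x) = 3x^2 + 10x + 3
f'(x) = 6x + 10
Substitute x = 5:
f'(5) = 6 * 5 + 10
= 30 + 10
= 40

40


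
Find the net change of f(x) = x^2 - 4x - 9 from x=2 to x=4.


Net change = f(b) - f(a)
f(x) = x^2 - 4x - 9
Compute f(4):
f(4) = 1 * 4^2 - 4 * 4 - 9
= 16 - 16 - 9
= -9
Compute f(2):
f(2) = 1 * 2^2 - 4 * 2 - 9
= 4 - 8 - 9
= -13
Net change = -9 - (-13) = 4

4


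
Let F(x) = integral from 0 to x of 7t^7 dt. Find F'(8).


By the Fundamental Theorem of Calculus (Part 1):
If F(x) = integral from 0 to x of f(t) dt, then F'(x) = f(x)
Here f(t) = 7t^7
So F'(x) = 7x^7
Evaluate at x = 8:
F'(8) = 7 * 8^7
= 7 * 2097152
= 14680064

14680064


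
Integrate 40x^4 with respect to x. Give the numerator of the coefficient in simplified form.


Apply the power rule for integration:
integral of ax^n dx = a/(n+1) * x^(n+1) + C
integral of 40x^4 dx
= 40/5 * x^5 + C
= 8 * x^5 + C
The coefficient in lowest terms is 8 = 8/1, so its numerator is 8

8


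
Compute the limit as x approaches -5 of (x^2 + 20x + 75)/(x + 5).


Direct substitution gives 0/0, so we factor the numerator.
Factor: (x^2 + 20x + 75) = (x + 5)(x + 15)
Cancel the common factor (x + 5):
(x^2 + 20x + 75)/(x + 5) = (x + 15)
Now substitute x = -5:
= (-5) - (-15) = 10

10


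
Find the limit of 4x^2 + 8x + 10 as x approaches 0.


Since polynomials are continuous, we use direct substitution.
lim(x->0) of 4x^2 + 8x + 10
= 4 * 0^2 + 8 * 0 + 10
= 0 + 0 + 10
= 10

10


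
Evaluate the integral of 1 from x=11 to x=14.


The integral of a constant k over [a, b] equals k * (b - a).
integral from 11 to 14 of 1 dx
= 1 * (14 - 11)
= 1 * 3
= 3

3


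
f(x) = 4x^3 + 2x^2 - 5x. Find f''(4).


First derivative:
f'(x) = 12x^2 + 4x - 5
Second derivative:
f''(x) = 24x + 4
Substitute x = 4:
f''(4) = 24 * 4 + 4
= 96 + 4
= 100

100


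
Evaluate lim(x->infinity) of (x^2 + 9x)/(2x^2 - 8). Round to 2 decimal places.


For limits at infinity with equal-degree polynomials,
we compare leading coefficients.
Numerator leading term: x^2
Denominator leading term: 2x^2
Divide both by x^2:
lim = (1 + 9/x) / (2 - 8/x^2)
As x -> infinity, the 1/x and 1/x^2 terms vanish:
= 1/2 = 0.50

0.50


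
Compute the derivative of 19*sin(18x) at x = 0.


Apply the chain rule to differentiate 19*sin(18x):
d/dx [19*sin(18x)]
= 19 * cos(18x) * d/dx(18x)
= 19 * 18 * cos(18x)
= 342 * cos(18x)
Evaluate at x = 0:
= 342 * cos(0)
= 342 * 1
= 342

342


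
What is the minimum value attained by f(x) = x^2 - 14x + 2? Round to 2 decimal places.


For a quadratic f(x) = ax^2 + bx + c with a > 0, the minimum is at the vertex.
Vertex x-coordinate: x = -b/(2a)
x = -(-14) / (2 * 1)
x = 14/2 = 7
Substitute back to find the minimum value:
f(7) = 1 * 7^2 - 14 * 7 + 2
= 49 - 98 + 2
= -47 = -47.00

-47.00


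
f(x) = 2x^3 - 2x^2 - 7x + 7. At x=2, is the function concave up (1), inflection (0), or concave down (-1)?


Concavity is determined by the sign of f''(x).
f(x) = 2x^3 - 2x^2 - 7x + 7
f'(x) = 6x^2 - 4x - 7
f''(x) = 12x - 4
f''(2) = 12 * 2 - 4
= 24 - 4
= 20
Since f''(2) > 0, the function is concave up (1)

1


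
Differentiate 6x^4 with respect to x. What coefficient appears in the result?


We apply the power rule: d/dx [ax^n] = a*n * x^(n-1)
d/dx [6x^4]
= 6 * 4 * x^(4-1)
= 24x^3
The coefficient is 24

24


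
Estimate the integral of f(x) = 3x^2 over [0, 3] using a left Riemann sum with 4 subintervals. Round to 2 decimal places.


Left Riemann sum uses left endpoints of each subinterval.
Interval: [0, 3], n = 4
dx = (3 - 0) / 4 = 3/4
Left endpoints: [0, 3/4, 3/2, 9/4]
f values: [0, 27/16, 27/4, 243/16]
Sum = dx * (sum of f values)
= 3/4 * 189/8
= 567/32 ≈ 17.72

17.72


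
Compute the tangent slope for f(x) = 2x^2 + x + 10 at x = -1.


The slope of the tangent line equals f'(x) at the point.
f(x) = 2x^2 + x + 10
f'(x) = 4x + 1
At x = -1:
f'(-1) = 4 * (-1) + 1
= -4 + 1
= -3

-3


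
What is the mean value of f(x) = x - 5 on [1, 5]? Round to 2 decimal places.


Average value = 1/(b-a) * integral from a to b of f(x) dx
First compute the integral of x - 5:
F(x) = (1/2)x^2 - 5x
F(5) = 1/2 * 25 - 5 * 5 = -25/2
F(1) = 1/2 * 1 - 5 * 1 = -9/2
Integral = -25/2 - (-9/2) = -8
Average = (-8) / (5 - 1) = (-8) / 4
= -2 = -2.00

-2.00


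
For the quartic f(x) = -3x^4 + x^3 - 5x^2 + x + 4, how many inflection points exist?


Inflection points occur where f''(x) = 0 and concavity changes.
f(x) = -3x^4 + x^3 - 5x^2 + x + 4
f'(x) = -12x^3 + 3x^2 - 10x + 1
f''(x) = -36x^2 + 6x - 10
This is a quadratic in x. Use the discriminant to count real roots.
Discriminant = (6)^2 - 4 * (-36) * (-10)
= 36 - 1440
= -1404
Since discriminant < 0, f''(x) = 0 has no real solutions.
Number of inflection points: 0

0


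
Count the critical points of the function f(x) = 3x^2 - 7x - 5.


Find where f'(x) = 0:
f'(x) = 6x - 7
Set f'(x) = 0:
6x - 7 = 0
x = 7 / 6 = 7/6
This is a linear equation in x, so there is exactly one solution.
Number of critical points: 1

1


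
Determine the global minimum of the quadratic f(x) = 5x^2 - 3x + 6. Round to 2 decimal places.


For a quadratic f(x) = ax^2 + bx + c with a > 0, the minimum is at the vertex.
Vertex x-coordinate: x = -b/(2a)
x = -(-3) / (2 * 5)
x = 3/10
Substitute back to find the minimum value:
f(3/10) = 5 * (3/10)^2 - 3 * (3/10) + 6
= 9/20 - 9/10 + 6
= 111/20 = 5.55

5.55


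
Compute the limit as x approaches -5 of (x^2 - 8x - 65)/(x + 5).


Direct substitution gives 0/0, so we factor the numerator.
Factor: (x^2 - 8x - 65) = (x + 5)(x - 13)
Cancel the common factor (x + 5):
(x^2 - 8x - 65)/(x + 5) = (x - 13)
Now substitute x = -5:
= (-5) - (13) = -18

-18


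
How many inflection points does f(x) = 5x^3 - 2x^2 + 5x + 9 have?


Inflection points occur where f''(x) = 0 and concavity changes.
f(x) = 5x^3 - 2x^2 + 5x + 9
f'(x) = 15x^2 - 4x + 5
f''(x) = 30x - 4
Set f''(x) = 0:
30x - 4 = 0
x = 4 / 30 = 2/15
Since f''(x) is linear (degree 1), it changes sign at this point.
Therefore there is exactly 1 inflection point.

1


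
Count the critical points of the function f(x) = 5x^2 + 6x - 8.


Find where f'(x) = 0:
f'(x) = 10x + 6
Set f'(x) = 0:
10x + 6 = 0
x = -6 / 10 = -3/5
This is a linear equation in x, so there is exactly one solution.
Number of critical points: 1

1


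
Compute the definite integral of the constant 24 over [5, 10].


The integral of a constant k over [a, b] equals k * (b - a).
integral from 5 to 10 of 24 dx
= 24 * (10 - 5)
= 24 * 5
= 120

120


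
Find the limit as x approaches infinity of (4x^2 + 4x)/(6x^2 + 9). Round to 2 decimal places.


For limits at infinity with equal-degree polynomials,
we compare leading coefficients.
Numerator leading term: 4x^2
Denominator leading term: 6x^2
Divide both by x^2:
lim = (4 + 4/x) / (6 + 9/x^2)
As x -> infinity, the 1/x and 1/x^2 terms vanish:
= 4/6 = 2/3 ≈ 0.67

0.67


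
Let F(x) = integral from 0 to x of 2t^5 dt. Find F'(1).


By the Fundamental Theorem of Calculus (Part 1):
If F(x) = integral from 0 to x of f(t) dt, then F'(x) = f(x)
Here f(t) = 2t^5
So F'(x) = 2x^5
Evaluate at x = 1:
F'(1) = 2 * 1^5
= 2 * 1
= 2

2


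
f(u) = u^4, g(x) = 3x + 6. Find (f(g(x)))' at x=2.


Using the chain rule: (f(g(x)))' = f'(g(x)) * g'(x)
First, find g(2):
g(2) = 3 * 2 + 6 = 12
Next, f'(u) = 4u^3
And g'(x) = 3
So f'(g(2)) * g'(2)
= 4 * 12^3 * 3
= 4 * 1728 * 3
= 20736

20736


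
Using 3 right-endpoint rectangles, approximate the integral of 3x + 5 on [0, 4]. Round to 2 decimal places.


Right Riemann sum uses right endpoints of each subinterval.
Interval: [0, 4], n = 3
dx = (4 - 0) / 3 = 4/3
Right endpoints: [4/3, 8/3, 4]
f values: [9, 13, 17]
Sum = dx * (sum of f values)
= 4/3 * 39
= 52 = 52.00

52.00


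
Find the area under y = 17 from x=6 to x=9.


The area under a constant function y = 17 is a rectangle.
Width = 9 - 6 = 3
Height = 17
Area = width * height
= 3 * 17
= 51

51


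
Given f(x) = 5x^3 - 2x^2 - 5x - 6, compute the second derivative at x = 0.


First derivative:
f'(x) = 15x^2 - 4x - 5
Second derivative:
f''(x) = 30x - 4
Substitute x = 0:
f''(0) = 30 * 0 - 4
= 0 - 4
= -4

-4


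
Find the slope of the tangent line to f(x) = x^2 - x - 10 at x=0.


The slope of the tangent line equals f'(x) at the point.
f(x) = x^2 - x - 10
f'(x) = 2x - 1
At x = 0:
f'(0) = 2 * 0 - 1
= 0 - 1
= -1

-1


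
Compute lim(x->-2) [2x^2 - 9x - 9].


Since polynomials are continuous, we use direct substitution.
lim(x->-2) of 2x^2 - 9x - 9
= 2 * (-2)^2 - 9 * (-2) - 9
= 8 + 18 - 9
= 17

17


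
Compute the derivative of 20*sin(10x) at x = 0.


Apply the chain rule to differentiate 20*sin(10x):
d/dx [20*sin(10x)]
= 20 * cos(10x) * d/dx(10x)
= 20 * 10 * cos(10x)
= 200 * cos(10x)
Evaluate at x = 0:
= 200 * cos(0)
= 200 * 1
= 200

200


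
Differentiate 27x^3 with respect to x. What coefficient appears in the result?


We apply the power rule: d/dx [ax^n] = a*n * x^(n-1)
d/dx [27x^3]
= 27 * 3 * x^(3-1)
= 81x^2
The coefficient is 81

81


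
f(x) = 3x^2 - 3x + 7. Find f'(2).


Differentiate term by term using power and sum rules:
f(x) = 3x^2 - 3x + 7
f'(x) = 6x - 3
Substitute x = 2:
f'(2) = 6 * 2 - 3
= 12 - 3
= 9

9


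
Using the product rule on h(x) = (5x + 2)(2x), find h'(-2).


Let u(x) = 5x + 2 and v(x) = 2x
u'(x) = 5
v'(x) = 2
Product rule: h'(x) = u'(x)*v(x) + u(x)*v'(x)
= 5 * (2x) + (5x + 2) * 2
At x = -2:
u(-2) = 5 * (-2) + 2 = -8
v(-2) = 2 * (-2) + 0 = -4
h'(-2) = 5 * (-4) + (-8) * 2
= -20 - 16
= -36

-36


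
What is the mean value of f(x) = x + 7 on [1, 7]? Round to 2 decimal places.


Average value = 1/(b-a) * integral from a to b of f(x) dx
First compute the integral of x + 7:
F(x) = (1/2)x^2 + 7x
F(7) = 1/2 * 49 + 7 * 7 = 147/2
F(1) = 1/2 * 1 + 7 * 1 = 15/2
Integral = 147/2 - 15/2 = 66
Average = 66 / (7 - 1) = 66 / 6
= 11 = 11.00

11.00


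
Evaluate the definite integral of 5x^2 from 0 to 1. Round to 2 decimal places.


Find the antiderivative of 5x^2:
F(x) = 5/3 * x^3
Apply the Fundamental Theorem of Calculus:
F(1) - F(0)
= 5/3 * 1^3 - 5/3 * 0^3
= 5/3 * (1 - 0)
= 5/3 * 1
= 5/3 ≈ 1.67

1.67


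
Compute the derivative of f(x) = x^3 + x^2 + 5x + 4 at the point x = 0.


Differentiate f(x) = x^3 + x^2 + 5x + 4 term by term:
f'(x) = 3x^2 + 2x + 5
Substitute x = 0:
f'(0) = 3 * 0^2 + 2 * 0 + 5
= 0 + 0 + 5
= 5

5


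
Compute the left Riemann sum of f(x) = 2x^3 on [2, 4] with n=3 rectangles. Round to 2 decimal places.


Left Riemann sum uses left endpoints of each subinterval.
Interval: [2, 4], n = 3
dx = (4 - 2) / 3 = 2/3
Left endpoints: [2, 8/3, 10/3]
f values: [16, 1024/27, 2000/27]
Sum = dx * (sum of f values)
= 2/3 * 128
= 256/3 ≈ 85.33

85.33


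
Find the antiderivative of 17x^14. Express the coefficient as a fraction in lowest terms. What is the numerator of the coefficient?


Apply the power rule for integration:
integral of ax^n dx = a/(n+1) * x^(n+1) + C
integral of 17x^14 dx
= 17/15 * x^15 + C
The coefficient in lowest terms is 17/15, and its numerator is 17

17


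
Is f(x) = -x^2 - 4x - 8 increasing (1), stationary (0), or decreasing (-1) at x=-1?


Compute f'(x) to determine behavior:
f'(x) = -2x - 4
f'(-1) = -2 * (-1) - 4
= 2 - 4
= -2
Since f'(-1) < 0, the function is decreasing (-1)

-1


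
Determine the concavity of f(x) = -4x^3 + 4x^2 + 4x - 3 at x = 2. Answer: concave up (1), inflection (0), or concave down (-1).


Concavity is determined by the sign of f''(x).
f(x) = -4x^3 + 4x^2 + 4x - 3
f'(x) = -12x^2 + 8x + 4
f''(x) = -24x + 8
f''(2) = -24 * 2 + 8
= -48 + 8
= -40
Since f''(2) < 0, the function is concave down (-1)

-1


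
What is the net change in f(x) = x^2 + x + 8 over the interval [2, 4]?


Net change = f(b) - f(a)
f(x) = x^2 + x + 8
Compute f(4):
f(4) = 1 * 4^2 + 1 * 4 + 8
= 16 + 4 + 8
= 28
Compute f(2):
f(2) = 1 * 2^2 + 1 * 2 + 8
= 4 + 2 + 8
= 14
Net change = 28 - 14 = 14

14


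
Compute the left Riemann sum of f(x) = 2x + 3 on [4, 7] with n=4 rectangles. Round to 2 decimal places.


Left Riemann sum uses left endpoints of each subinterval.
Interval: [4, 7], n = 4
dx = (7 - 4) / 4 = 3/4
Left endpoints: [4, 19/4, 11/2, 25/4]
f values: [11, 25/2, 14, 31/2]
Sum = dx * (sum of f values)
= 3/4 * 53
= 159/4 = 39.75

39.75


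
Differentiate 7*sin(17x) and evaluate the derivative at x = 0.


Apply the chain rule to differentiate 7*sin(17x):
d/dx [7*sin(17x)]
= 7 * cos(17x) * d/dx(17x)
= 7 * 17 * cos(17x)
= 119 * cos(17x)
Evaluate at x = 0:
= 119 * cos(0)
= 119 * 1
= 119

119


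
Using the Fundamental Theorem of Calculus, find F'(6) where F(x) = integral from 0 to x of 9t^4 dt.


By the Fundamental Theorem of Calculus (Part 1):
If F(x) = integral from 0 to x of f(t) dt, then F'(x) = f(x)
Here f(t) = 9t^4
So F'(x) = 9x^4
Evaluate at x = 6:
F'(6) = 9 * 6^4
= 9 * 1296
= 11664

11664


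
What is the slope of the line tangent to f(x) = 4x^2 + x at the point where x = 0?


The slope of the tangent line equals f'(x) at the point.
f(x) = 4x^2 + x
f'(x) = 8x + 1
At x = 0:
f'(0) = 8 * 0 + 1
= 0 + 1
= 1

1


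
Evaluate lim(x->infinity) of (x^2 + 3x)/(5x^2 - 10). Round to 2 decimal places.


For limits at infinity with equal-degree polynomials,
we compare leading coefficients.
Numerator leading term: x^2
Denominator leading term: 5x^2
Divide both by x^2:
lim = (1 + 3/x) / (5 - 10/x^2)
As x -> infinity, the 1/x and 1/x^2 terms vanish:
= 1/5 = 0.20

0.20


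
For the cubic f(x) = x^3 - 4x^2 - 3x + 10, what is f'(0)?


Differentiate f(x) = x^3 - 4x^2 - 3x + 10 term by term:
f'(x) = 3x^2 - 8x - 3
Substitute x = 0:
f'(0) = 3 * 0^2 - 8 * 0 - 3
= 0 + 0 - 3
= -3

-3


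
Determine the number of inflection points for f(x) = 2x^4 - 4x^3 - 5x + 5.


Inflection points occur where f''(x) = 0 and concavity changes.
f(x) = 2x^4 - 4x^3 - 5x + 5
f'(x) = 8x^3 - 12x^2 - 5
f''(x) = 24x^2 - 24x
This is a quadratic in x. Use the discriminant to count real roots.
Discriminant = (-24)^2 - 4 * 24 * 0
= 576 - 0
= 576
Since discriminant > 0, f''(x) = 0 has 2 distinct real solutions.
A quadratic with two distinct real roots changes sign at each root, so concavity changes at both.
Number of inflection points: 2

2


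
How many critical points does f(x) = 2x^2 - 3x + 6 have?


Find where f'(x) = 0:
f'(x) = 4x - 3
Set f'(x) = 0:
4x - 3 = 0
x = 3 / 4 = 3/4
This is a linear equation in x, so there is exactly one solution.
Number of critical points: 1

1


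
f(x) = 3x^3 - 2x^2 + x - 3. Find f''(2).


First derivative:
f'(x) = 9x^2 - 4x + 1
Second derivative:
f''(x) = 18x - 4
Substitute x = 2:
f''(2) = 18 * 2 - 4
= 36 - 4
= 32

32


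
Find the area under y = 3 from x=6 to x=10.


The area under a constant function y = 3 is a rectangle.
Width = 10 - 6 = 4
Height = 3
Area = width * height
= 4 * 3
= 12

12


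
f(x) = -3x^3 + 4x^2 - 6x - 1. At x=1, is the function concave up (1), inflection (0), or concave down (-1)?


Concavity is determined by the sign of f''(x).
f(x) = -3x^3 + 4x^2 - 6x - 1
f'(x) = -9x^2 + 8x - 6
f''(x) = -18x + 8
f''(1) = -18 * 1 + 8
= -18 + 8
= -10
Since f''(1) < 0, the function is concave down (-1)

-1


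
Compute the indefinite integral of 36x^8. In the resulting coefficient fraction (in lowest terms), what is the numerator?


Apply the power rule for integration:
integral of ax^n dx = a/(n+1) * x^(n+1) + C
integral of 36x^8 dx
= 36/9 * x^9 + C
= 4 * x^9 + C
The coefficient in lowest terms is 4 = 4/1, so its numerator is 4

4


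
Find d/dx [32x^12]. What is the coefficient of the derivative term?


We apply the power rule: d/dx [ax^n] = a*n * x^(n-1)
d/dx [32x^12]
= 32 * 12 * x^(12-1)
= 384x^11
The coefficient is 384

384


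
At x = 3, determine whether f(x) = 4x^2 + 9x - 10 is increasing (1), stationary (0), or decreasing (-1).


Compute f'(x) to determine behavior:
f'(x) = 8x + 9
f'(3) = 8 * 3 + 9
= 24 + 9
= 33
Since f'(3) > 0, the function is increasing (1)

1


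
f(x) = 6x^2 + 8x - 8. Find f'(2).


Differentiate term by term using power and sum rules:
f(x) = 6x^2 + 8x - 8
f'(x) = 12x + 8
Substitute x = 2:
f'(2) = 12 * 2 + 8
= 24 + 8
= 32

32


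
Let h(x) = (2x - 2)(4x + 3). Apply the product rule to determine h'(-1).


Let u(x) = 2x - 2 and v(x) = 4x + 3
u'(x) = 2
v'(x) = 4
Product rule: h'(x) = u'(x)*v(x) + u(x)*v'(x)
= 2 * (4x + 3) + (2x - 2) * 4
At x = -1:
u(-1) = 2 * (-1) - 2 = -4
v(-1) = 4 * (-1) + 3 = -1
h'(-1) = 2 * (-1) + (-4) * 4
= -2 - 16
= -18

-18


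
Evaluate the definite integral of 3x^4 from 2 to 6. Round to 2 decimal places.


Find the antiderivative of 3x^4:
F(x) = 3/5 * x^5
Apply the Fundamental Theorem of Calculus:
F(6) - F(2)
= 3/5 * 6^5 - 3/5 * 2^5
= 3/5 * (7776 - 32)
= 3/5 * 7744
= 23232/5 = 4646.40

4646.40


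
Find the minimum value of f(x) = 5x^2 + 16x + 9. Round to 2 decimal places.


For a quadratic f(x) = ax^2 + bx + c with a > 0, the minimum is at the vertex.
Vertex x-coordinate: x = -b/(2a)
x = -(16) / (2 * 5)
x = -16/10 = -8/5
Substitute back to find the minimum value:
f(-8/5) = 5 * (-8/5)^2 + 16 * (-8/5) + 9
= 64/5 - 128/5 + 9
= -19/5 = -3.80

-3.80


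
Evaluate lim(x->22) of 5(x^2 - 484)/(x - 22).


Direct substitution gives 0/0, so we factor the numerator.
Factor: 5(x^2 - 484) = 5 * (x - 22)(x + 22)
Cancel the common factor (x - 22):
5(x^2 - 484)/(x - 22) = 5 * (x + 22)
Now substitute x = 22:
= 5 * (22 + 22) = 220

220


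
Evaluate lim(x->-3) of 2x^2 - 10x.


Since polynomials are continuous, we use direct substitution.
lim(x->-3) of 2x^2 - 10x
= 2 * (-3)^2 - 10 * (-3) + 0
= 18 + 30 + 0
= 48

48


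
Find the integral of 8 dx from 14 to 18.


The integral of a constant k over [a, b] equals k * (b - a).
integral from 14 to 18 of 8 dx
= 8 * (18 - 14)
= 8 * 4
= 32

32


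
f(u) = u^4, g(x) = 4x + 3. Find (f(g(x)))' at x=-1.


Using the chain rule: (f(g(x)))' = f'(g(x)) * g'(x)
First, find g(-1):
g(-1) = 4 * (-1) + 3 = -1
Next, f'(u) = 4u^3
And g'(x) = 4
So f'(g(-1)) * g'(-1)
= 4 * (-1)^3 * 4
= 4 * (-1) * 4
= -16

-16


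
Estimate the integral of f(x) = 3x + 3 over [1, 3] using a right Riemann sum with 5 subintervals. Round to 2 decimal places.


Right Riemann sum uses right endpoints of each subinterval.
Interval: [1, 3], n = 5
dx = (3 - 1) / 5 = 2/5
Right endpoints: [7/5, 9/5, 11/5, 13/5, 3]
f values: [36/5, 42/5, 48/5, 54/5, 12]
Sum = dx * (sum of f values)
= 2/5 * 48
= 96/5 = 19.20

19.20


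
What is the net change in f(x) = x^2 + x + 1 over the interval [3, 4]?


Net change = f(b) - f(a)
f(x) = x^2 + x + 1
Compute f(4):
f(4) = 1 * 4^2 + 1 * 4 + 1
= 16 + 4 + 1
= 21
Compute f(3):
f(3) = 1 * 3^2 + 1 * 3 + 1
= 9 + 3 + 1
= 13
Net change = 21 - 13 = 8

8


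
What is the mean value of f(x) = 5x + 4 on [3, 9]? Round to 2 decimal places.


Average value = 1/(b-a) * integral from a to b of f(x) dx
First compute the integral of 5x + 4:
F(x) = (5/2)x^2 + 4x
F(9) = 5/2 * 81 + 4 * 9 = 477/2
F(3) = 5/2 * 9 + 4 * 3 = 69/2
Integral = 477/2 - 69/2 = 204
Average = 204 / (9 - 3) = 204 / 6
= 34 = 34.00

34.00


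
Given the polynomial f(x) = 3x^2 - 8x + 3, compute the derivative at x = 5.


Differentiate term by term using power and sum rules:
f(x) = 3x^2 - 8x + 3
f'(x) = 6x - 8
Substitute x = 5:
f'(5) = 6 * 5 - 8
= 30 - 8
= 22

22


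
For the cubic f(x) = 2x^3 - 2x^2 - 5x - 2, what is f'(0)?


Differentiate f(x) = 2x^3 - 2x^2 - 5x - 2 term by term:
f'(x) = 6x^2 - 4x - 5
Substitute x = 0:
f'(0) = 6 * 0^2 - 4 * 0 - 5
= 0 + 0 - 5
= -5

-5


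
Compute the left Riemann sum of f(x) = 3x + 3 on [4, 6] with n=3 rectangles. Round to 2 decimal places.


Left Riemann sum uses left endpoints of each subinterval.
Interval: [4, 6], n = 3
dx = (6 - 4) / 3 = 2/3
Left endpoints: [4, 14/3, 16/3]
f values: [15, 17, 19]
Sum = dx * (sum of f values)
= 2/3 * 51
= 34 = 34.00

34.00


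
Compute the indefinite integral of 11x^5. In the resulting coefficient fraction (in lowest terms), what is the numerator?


Apply the power rule for integration:
integral of ax^n dx = a/(n+1) * x^(n+1) + C
integral of 11x^5 dx
= 11/6 * x^6 + C
The coefficient in lowest terms is 11/6, and its numerator is 11

11


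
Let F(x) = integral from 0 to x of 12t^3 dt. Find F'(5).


By the Fundamental Theorem of Calculus (Part 1):
If F(x) = integral from 0 to x of f(t) dt, then F'(x) = f(x)
Here f(t) = 12t^3
So F'(x) = 12x^3
Evaluate at x = 5:
F'(5) = 12 * 5^3
= 12 * 125
= 1500

1500


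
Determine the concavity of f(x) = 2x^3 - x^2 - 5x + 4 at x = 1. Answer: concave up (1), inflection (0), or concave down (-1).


Concavity is determined by the sign of f''(x).
f(x) = 2x^3 - x^2 - 5x + 4
f'(x) = 6x^2 - 2x - 5
f''(x) = 12x - 2
f''(1) = 12 * 1 - 2
= 12 - 2
= 10
Since f''(1) > 0, the function is concave up (1)

1


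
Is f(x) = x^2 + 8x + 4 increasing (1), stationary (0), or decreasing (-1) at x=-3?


Compute f'(x) to determine behavior:
f'(x) = 2x + 8
f'(-3) = 2 * (-3) + 8
= -6 + 8
= 2
Since f'(-3) > 0, the function is increasing (1)

1


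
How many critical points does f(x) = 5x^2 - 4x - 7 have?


Find where f'(x) = 0:
f'(x) = 10x - 4
Set f'(x) = 0:
10x - 4 = 0
x = 4 / 10 = 2/5
This is a linear equation in x, so there is exactly one solution.
Number of critical points: 1

1


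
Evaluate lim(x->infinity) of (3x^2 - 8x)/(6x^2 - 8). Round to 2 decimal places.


For limits at infinity with equal-degree polynomials,
we compare leading coefficients.
Numerator leading term: 3x^2
Denominator leading term: 6x^2
Divide both by x^2:
lim = (3 - 8/x) / (6 - 8/x^2)
As x -> infinity, the 1/x and 1/x^2 terms vanish:
= 3/6 = 1/2 = 0.50

0.50


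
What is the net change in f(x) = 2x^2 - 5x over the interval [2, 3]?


Net change = f(b) - f(a)
f(x) = 2x^2 - 5x
Compute f(3):
f(3) = 2 * 3^2 - 5 * 3 + 0
= 18 - 15 + 0
= 3
Compute f(2):
f(2) = 2 * 2^2 - 5 * 2 + 0
= 8 - 10 + 0
= -2
Net change = 3 - (-2) = 5

5


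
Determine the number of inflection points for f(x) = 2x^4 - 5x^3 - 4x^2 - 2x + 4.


Inflection points occur where f''(x) = 0 and concavity changes.
f(x) = 2x^4 - 5x^3 - 4x^2 - 2x + 4
f'(x) = 8x^3 - 15x^2 - 8x - 2
f''(x) = 24x^2 - 30x - 8
This is a quadratic in x. Use the discriminant to count real roots.
Discriminant = (-30)^2 - 4 * 24 * (-8)
= 900 - (-768)
= 1668
Since discriminant > 0, f''(x) = 0 has 2 distinct real solutions.
A quadratic with two distinct real roots changes sign at each root, so concavity changes at both.
Number of inflection points: 2

2


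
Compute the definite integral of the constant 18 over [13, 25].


The integral of a constant k over [a, b] equals k * (b - a).
integral from 13 to 25 of 18 dx
= 18 * (25 - 13)
= 18 * 12
= 216

216


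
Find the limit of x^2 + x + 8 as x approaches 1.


Since polynomials are continuous, we use direct substitution.
lim(x->1) of x^2 + x + 8
= 1 * 1^2 + 1 * 1 + 8
= 1 + 1 + 8
= 10

10


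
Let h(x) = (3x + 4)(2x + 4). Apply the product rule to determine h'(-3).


Let u(x) = 3x + 4 and v(x) = 2x + 4
u'(x) = 3
v'(x) = 2
Product rule: h'(x) = u'(x)*v(x) + u(x)*v'(x)
= 3 * (2x + 4) + (3x + 4) * 2
At x = -3:
u(-3) = 3 * (-3) + 4 = -5
v(-3) = 2 * (-3) + 4 = -2
h'(-3) = 3 * (-2) + (-5) * 2
= -6 - 10
= -16

-16


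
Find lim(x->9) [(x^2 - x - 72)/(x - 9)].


Direct substitution gives 0/0, so we factor the numerator.
Factor: (x^2 - x - 72) = (x - 9)(x + 8)
Cancel the common factor (x - 9):
(x^2 - x - 72)/(x - 9) = (x + 8)
Now substitute x = 9:
= (9) - (-8) = 17

17


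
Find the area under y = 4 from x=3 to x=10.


The area under a constant function y = 4 is a rectangle.
Width = 10 - 3 = 7
Height = 4
Area = width * height
= 7 * 4
= 28

28


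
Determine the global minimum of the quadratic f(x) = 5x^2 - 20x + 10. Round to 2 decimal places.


For a quadratic f(x) = ax^2 + bx + c with a > 0, the minimum is at the vertex.
Vertex x-coordinate: x = -b/(2a)
x = -(-20) / (2 * 5)
x = 20/10 = 2
Substitute back to find the minimum value:
f(2) = 5 * 2^2 - 20 * 2 + 10
= 20 - 40 + 10
= -10 = -10.00

-10.00


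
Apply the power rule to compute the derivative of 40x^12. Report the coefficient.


We apply the power rule: d/dx [ax^n] = a*n * x^(n-1)
d/dx [40x^12]
= 40 * 12 * x^(12-1)
= 480x^11
The coefficient is 480

480


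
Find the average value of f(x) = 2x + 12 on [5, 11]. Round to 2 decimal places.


Average value = 1/(b-a) * integral from a to b of f(x) dx
First compute the integral of 2x + 12:
F(x) = x^2 + 12x
F(11) = 1 * 121 + 12 * 11 = 253
F(5) = 1 * 25 + 12 * 5 = 85
Integral = 253 - 85 = 168
Average = 168 / (11 - 5) = 168 / 6
= 28 = 28.00

28.00


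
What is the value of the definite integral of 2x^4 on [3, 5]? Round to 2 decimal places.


Find the antiderivative of 2x^4:
F(x) = 2/5 * x^5
Apply the Fundamental Theorem of Calculus:
F(5) - F(3)
= 2/5 * 5^5 - 2/5 * 3^5
= 2/5 * (3125 - 243)
= 2/5 * 2882
= 5764/5 = 1152.80

1152.80


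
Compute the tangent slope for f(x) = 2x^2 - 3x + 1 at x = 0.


The slope of the tangent line equals f'(x) at the point.
f(x) = 2x^2 - 3x + 1
f'(x) = 4x - 3
At x = 0:
f'(0) = 4 * 0 - 3
= 0 - 3
= -3

-3


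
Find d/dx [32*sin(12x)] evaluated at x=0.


Apply the chain rule to differentiate 32*sin(12x):
d/dx [32*sin(12x)]
= 32 * cos(12x) * d/dx(12x)
= 32 * 12 * cos(12x)
= 384 * cos(12x)
Evaluate at x = 0:
= 384 * cos(0)
= 384 * 1
= 384

384


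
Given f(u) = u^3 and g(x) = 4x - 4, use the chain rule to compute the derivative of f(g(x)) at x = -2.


Using the chain rule: (f(g(x)))' = f'(g(x)) * g'(x)
First, find g(-2):
g(-2) = 4 * (-2) - 4 = -12
Next, f'(u) = 3u^2
And g'(x) = 4
So f'(g(-2)) * g'(-2)
= 3 * (-12)^2 * 4
= 3 * 144 * 4
= 1728

1728


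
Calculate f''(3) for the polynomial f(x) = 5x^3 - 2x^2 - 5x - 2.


First derivative:
f'(x) = 15x^2 - 4x - 5
Second derivative:
f''(x) = 30x - 4
Substitute x = 3:
f''(3) = 30 * 3 - 4
= 90 - 4
= 86

86


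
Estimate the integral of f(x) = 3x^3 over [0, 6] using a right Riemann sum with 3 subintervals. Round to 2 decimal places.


Right Riemann sum uses right endpoints of each subinterval.
Interval: [0, 6], n = 3
dx = (6 - 0) / 3 = 2
Right endpoints: [2, 4, 6]
f values: [24, 192, 648]
Sum = dx * (sum of f values)
= 2 * 864
= 1728 = 1728.00

1728.00


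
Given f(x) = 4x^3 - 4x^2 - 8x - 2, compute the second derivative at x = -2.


First derivative:
f'(x) = 12x^2 - 8x - 8
Second derivative:
f''(x) = 24x - 8
Substitute x = -2:
f''(-2) = 24 * (-2) - 8
= -48 - 8
= -56

-56


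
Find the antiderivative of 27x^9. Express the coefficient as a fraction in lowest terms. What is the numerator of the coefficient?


Apply the power rule for integration:
integral of ax^n dx = a/(n+1) * x^(n+1) + C
integral of 27x^9 dx
= 27/10 * x^10 + C
The coefficient in lowest terms is 27/10, and its numerator is 27

27


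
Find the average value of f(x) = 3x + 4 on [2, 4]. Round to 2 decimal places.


Average value = 1/(b-a) * integral from a to b of f(x) dx
First compute the integral of 3x + 4:
F(x) = (3/2)x^2 + 4x
F(4) = 3/2 * 16 + 4 * 4 = 40
F(2) = 3/2 * 4 + 4 * 2 = 14
Integral = 40 - 14 = 26
Average = 26 / (4 - 2) = 26 / 2
= 13 = 13.00

13.00


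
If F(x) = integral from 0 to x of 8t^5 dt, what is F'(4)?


By the Fundamental Theorem of Calculus (Part 1):
If F(x) = integral from 0 to x of f(t) dt, then F'(x) = f(x)
Here f(t) = 8t^5
So F'(x) = 8x^5
Evaluate at x = 4:
F'(4) = 8 * 4^5
= 8 * 1024
= 8192

8192


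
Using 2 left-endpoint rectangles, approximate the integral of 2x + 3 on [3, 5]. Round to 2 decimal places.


Left Riemann sum uses left endpoints of each subinterval.
Interval: [3, 5], n = 2
dx = (5 - 3) / 2 = 1
Left endpoints: [3, 4]
f values: [9, 11]
Sum = dx * (sum of f values)
= 1 * 20
= 20 = 20.00

20.00


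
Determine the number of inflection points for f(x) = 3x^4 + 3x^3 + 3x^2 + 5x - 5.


Inflection points occur where f''(x) = 0 and concavity changes.
f(x) = 3x^4 + 3x^3 + 3x^2 + 5x - 5
f'(x) = 12x^3 + 9x^2 + 6x + 5
f''(x) = 36x^2 + 18x + 6
This is a quadratic in x. Use the discriminant to count real roots.
Discriminant = (18)^2 - 4 * 36 * 6
= 324 - 864
= -540
Since discriminant < 0, f''(x) = 0 has no real solutions.
Number of inflection points: 0

0
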